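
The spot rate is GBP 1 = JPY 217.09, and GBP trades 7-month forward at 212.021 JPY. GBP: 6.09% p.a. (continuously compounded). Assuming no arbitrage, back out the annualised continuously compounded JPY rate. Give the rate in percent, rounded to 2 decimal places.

2.04%

T = 7/12 years.
F/S = 212.021/217.09 = 0.9766502 = (growth of JPY) / (growth of GBP).
GBP growth factor: e^(0.0609×7/12) = 1.0361636.
So the JPY growth factor = 1.0119694.
Take logs: ln 1.0119694 / (7/12) = 0.020397, so 2.04%.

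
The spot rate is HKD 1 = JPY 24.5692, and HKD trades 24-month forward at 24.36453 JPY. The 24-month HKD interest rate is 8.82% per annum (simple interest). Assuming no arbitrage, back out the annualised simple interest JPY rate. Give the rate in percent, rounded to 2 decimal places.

8.33%

T = 2 years.
F/S = 24.36453/24.5692 = 0.9916697 = (growth of JPY) / (growth of HKD).
The HKD side grows by 1 + 0.0882×2 = 1.176400.
That pins the JPY growth at 1.1666002.
(1.1666002 − 1)/T = 0.083300, i.e. 8.33%.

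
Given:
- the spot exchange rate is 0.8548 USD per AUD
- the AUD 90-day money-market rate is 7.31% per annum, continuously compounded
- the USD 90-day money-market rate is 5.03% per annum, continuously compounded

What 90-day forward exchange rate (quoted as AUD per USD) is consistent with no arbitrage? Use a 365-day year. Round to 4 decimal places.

T = 90/365 years.
USD growth factor: e^(0.0503×90/365) = 1.012480.
AUD accumulates by e^(0.0731×90/365) = 1.0181881.
CIP: F = S · (grow USD)/(grow AUD) = 0.8548 × 1.012480/1.0181881 = 0.8500079 USD per AUD.
Invert for AUD per USD: 1 / 0.8500079 = 1.1765.

1.1765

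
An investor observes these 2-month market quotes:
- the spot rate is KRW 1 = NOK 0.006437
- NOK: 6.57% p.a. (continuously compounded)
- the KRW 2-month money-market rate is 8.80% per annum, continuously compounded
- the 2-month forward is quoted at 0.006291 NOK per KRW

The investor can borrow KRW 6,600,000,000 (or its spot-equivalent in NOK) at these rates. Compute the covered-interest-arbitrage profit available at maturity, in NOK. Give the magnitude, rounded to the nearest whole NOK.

T = 2/12 years.
Keep in KRW, deliver into the forward: 6,600,000,000·1.01477475·0.006291 = NOK 42,134,056.48.
Swap to NOK now, deposit: 6,600,000,000·0.006437·1.0110101707 = NOK 42,951,958.29.
The quoted forward undervalues KRW, so borrow KRW, convert to NOK at spot, deposit the NOK at 6.57%, and buy KRW forward at 0.006291 to cover the loan.
Arbitrage profit = |42,134,056.48 − 42,951,958.29| = NOK 817,902.

NOK 817,902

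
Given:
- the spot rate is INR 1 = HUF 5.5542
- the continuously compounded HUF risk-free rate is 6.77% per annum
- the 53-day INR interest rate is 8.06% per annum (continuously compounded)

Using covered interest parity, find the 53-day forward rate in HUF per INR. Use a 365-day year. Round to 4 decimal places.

T = 53/365 years.
HUF growth factor: e^(0.0677×53/365) = 1.0098789.
Growth of 1 INR over T: e^(0.0806×53/365) = 1.0117723.
So F = 5.5542 × 1.0098789 / 1.0117723 = 5.543806 (HUF/INR).

5.5438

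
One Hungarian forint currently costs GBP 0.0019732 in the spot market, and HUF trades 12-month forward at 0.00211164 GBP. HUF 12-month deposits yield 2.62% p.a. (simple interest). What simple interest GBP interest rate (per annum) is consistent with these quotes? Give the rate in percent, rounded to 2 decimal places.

9.82%

T = 1 year.
By CIP, F/S equals the GBP-to-HUF growth ratio: 0.00211164/0.0019732 = 1.0701601.
The HUF side grows by 1 + 0.0262×1 = 1.026200.
Hence g_GBP = 1.0981983.
(1.0981983 − 1)/T = 0.098198, i.e. 9.82%.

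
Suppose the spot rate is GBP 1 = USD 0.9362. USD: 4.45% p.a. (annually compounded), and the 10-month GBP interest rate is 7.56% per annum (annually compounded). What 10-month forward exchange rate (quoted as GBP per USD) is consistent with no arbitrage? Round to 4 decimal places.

1.0946

T = 10/12 years.
USD accumulates by (1 + 0.0445)^(10/12) = 1.0369481.
GBP accumulates by (1 + 0.0756)^(10/12) = 1.0626143.
Forward (USD per GBP) = 0.9362 × 1.0369481 / 1.0626143 = 0.9135872.
Quoted the other way: 1/0.9135872 = 1.0946 GBP per USD.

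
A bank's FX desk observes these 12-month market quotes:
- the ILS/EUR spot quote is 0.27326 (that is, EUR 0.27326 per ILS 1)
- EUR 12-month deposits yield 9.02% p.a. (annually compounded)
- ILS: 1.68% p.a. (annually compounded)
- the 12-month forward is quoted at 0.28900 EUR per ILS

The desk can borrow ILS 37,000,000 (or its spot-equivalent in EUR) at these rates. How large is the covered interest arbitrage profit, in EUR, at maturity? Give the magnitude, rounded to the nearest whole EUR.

T = 1 year.
Keep in ILS, deliver into the forward: 37,000,000·1.016800·0.28900 = EUR 10,872,642.40.
Swap to EUR now, deposit: 37,000,000·0.27326·1.090200 = EUR 11,022,597.92.
The quoted forward undervalues ILS, so borrow ILS, convert to EUR at spot, deposit the EUR at 9.02%, and buy ILS forward at 0.28900 to cover the loan.
Profit = 11,022,597.92 − 10,872,642.40 = EUR 149,956.

EUR 149,956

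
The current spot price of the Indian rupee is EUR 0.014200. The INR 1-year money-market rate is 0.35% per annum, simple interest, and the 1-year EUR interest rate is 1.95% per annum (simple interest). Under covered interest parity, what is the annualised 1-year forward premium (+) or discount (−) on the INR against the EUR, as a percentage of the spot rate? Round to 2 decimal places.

+1.59%

T = 1 year.
F = S · g_EUR/g_INR = 0.0142 × 1.019500/1.003500 = 0.014426408.
Annualised premium = (F − S)/S × (1/T) = (0.014426408 − 0.0142)/0.0142 ÷ 1 = 1.59%.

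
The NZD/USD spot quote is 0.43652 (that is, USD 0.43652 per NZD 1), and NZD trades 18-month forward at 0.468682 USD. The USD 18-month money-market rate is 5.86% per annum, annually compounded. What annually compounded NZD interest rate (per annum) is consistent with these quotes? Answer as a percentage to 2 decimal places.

0.96%

T = 18/12 years.
By CIP, F/S equals the USD-to-NZD growth ratio: 0.468682/0.43652 = 1.0736782.
USD growth factor: (1 + 0.0586)^(18/12) = 1.0891754.
So the NZD growth factor = 1.0144337.
r = 1.0144337^(12/18) − 1 = 0.009599 → 0.96%.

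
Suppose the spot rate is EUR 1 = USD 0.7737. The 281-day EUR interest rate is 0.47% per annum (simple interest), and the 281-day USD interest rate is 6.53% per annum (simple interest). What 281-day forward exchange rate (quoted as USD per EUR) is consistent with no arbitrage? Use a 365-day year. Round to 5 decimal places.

T = 281/365 years.
USD growth factor: 1 + 0.0653×281/365 = 1.0502721.
EUR accumulates by 1 + 0.0047×281/365 = 1.0036184.
Forward (USD per EUR) = 0.7737 × 1.0502721 / 1.0036184 = 0.8096658.

0.80967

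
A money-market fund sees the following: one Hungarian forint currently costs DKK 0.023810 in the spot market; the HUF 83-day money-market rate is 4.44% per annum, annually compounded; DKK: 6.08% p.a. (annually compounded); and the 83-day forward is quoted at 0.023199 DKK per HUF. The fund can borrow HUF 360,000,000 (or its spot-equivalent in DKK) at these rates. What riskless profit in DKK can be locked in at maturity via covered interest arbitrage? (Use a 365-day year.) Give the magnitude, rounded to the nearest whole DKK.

T = 83/365 years.
Invest the HUF and cover forward: 360,000,000 × 1.009927674 × 0.023199 = DKK 8,434,552.36.
Convert at spot and invest in DKK: 360,000,000 × 0.023810 × 1.013512222 = DKK 8,687,421.36.
The quoted forward undervalues HUF, so borrow HUF, convert to DKK at spot, deposit the DKK at 6.08%, and buy HUF forward at 0.023199 to cover the loan.
The gap between the two covered legs is DKK 252,869.

DKK 252,869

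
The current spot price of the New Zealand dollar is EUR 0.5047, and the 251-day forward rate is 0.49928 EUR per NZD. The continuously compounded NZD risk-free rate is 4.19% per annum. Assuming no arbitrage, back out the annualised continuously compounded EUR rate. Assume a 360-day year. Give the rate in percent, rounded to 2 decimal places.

2.64%

T = 251/360 years.
CIP gives F = S · g_EUR/g_NZD, so g_EUR/g_NZD = 0.49928/0.5047 = 0.9892609.
The NZD side grows by e^(0.0419×251/360) = 1.0296445.
Hence g_EUR = 1.018587.
Take logs: ln 1.018587 / (251/360) = 0.026414, so 2.64%.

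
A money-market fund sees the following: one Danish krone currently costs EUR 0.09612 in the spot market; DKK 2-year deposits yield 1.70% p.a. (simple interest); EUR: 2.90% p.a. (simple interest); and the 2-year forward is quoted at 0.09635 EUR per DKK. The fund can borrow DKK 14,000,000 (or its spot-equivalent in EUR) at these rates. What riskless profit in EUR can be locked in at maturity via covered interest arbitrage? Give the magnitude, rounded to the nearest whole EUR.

T = 2 years.
Route A — deposit DKK, sell forward: 14,000,000 × 1.034000 × 0.09635 = EUR 1,394,762.60.
Route B — convert at spot, deposit EUR: 14,000,000 × 0.09612 × 1.058000 = EUR 1,423,729.44.
The quoted forward undervalues DKK, so borrow DKK, convert to EUR at spot, deposit the EUR at 2.90%, and buy DKK forward at 0.09635 to cover the loan.
The gap between the two covered legs is EUR 28,967.

EUR 28,967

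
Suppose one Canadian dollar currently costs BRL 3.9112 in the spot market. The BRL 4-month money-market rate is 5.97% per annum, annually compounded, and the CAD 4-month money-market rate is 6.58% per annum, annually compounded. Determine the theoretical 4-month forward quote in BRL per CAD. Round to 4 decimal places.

3.9037

T = 4/12 years.
BRL growth factor: (1 + 0.0597)^(4/12) = 1.0195166.
Growth of 1 CAD over T: (1 + 0.0658)^(4/12) = 1.0214691.
CIP: F = S · (grow BRL)/(grow CAD) = 3.9112 × 1.0195166/1.0214691 = 3.903724 BRL per CAD.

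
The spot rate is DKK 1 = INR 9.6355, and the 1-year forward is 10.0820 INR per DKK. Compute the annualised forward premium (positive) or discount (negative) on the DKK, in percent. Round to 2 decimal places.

T = 1 year.
DKK trades forward at +4.63391% vs spot over the period.
Annualise by dividing by T: 0.0463391 / 1 = 0.046339 → 4.63%.

+4.63%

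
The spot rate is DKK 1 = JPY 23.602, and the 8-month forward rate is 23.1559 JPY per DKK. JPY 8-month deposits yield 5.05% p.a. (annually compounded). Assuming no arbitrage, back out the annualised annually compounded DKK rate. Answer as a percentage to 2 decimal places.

8.10%

T = 8/12 years.
F/S = 23.1559/23.602 = 0.9810991 = (growth of JPY) / (growth of DKK).
JPY growth factor: (1 + 0.0505)^(8/12) = 1.0333895.
That pins the DKK growth at 1.0532978.
r = 1.0532978^(12/8) − 1 = 0.081003 → 8.10%.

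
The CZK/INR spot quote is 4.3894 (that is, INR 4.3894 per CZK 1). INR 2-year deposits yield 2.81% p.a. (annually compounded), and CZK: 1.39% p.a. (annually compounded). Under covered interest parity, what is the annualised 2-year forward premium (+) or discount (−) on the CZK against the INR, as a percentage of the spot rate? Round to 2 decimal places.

T = 2 years.
No-arbitrage forward: 4.3894 × 1.0569896 / 1.0279932 = 4.5132109 INR/CZK.
Annualised premium = (F − S)/S × (1/T) = (4.5132109 − 4.3894)/4.3894 ÷ 2 = 1.41%.

+1.41%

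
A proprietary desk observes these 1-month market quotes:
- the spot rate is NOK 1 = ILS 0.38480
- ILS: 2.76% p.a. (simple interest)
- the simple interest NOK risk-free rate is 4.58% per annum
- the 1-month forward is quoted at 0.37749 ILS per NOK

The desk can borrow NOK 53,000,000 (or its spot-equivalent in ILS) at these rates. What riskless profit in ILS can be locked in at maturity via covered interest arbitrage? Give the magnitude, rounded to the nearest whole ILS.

T = 1/12 years.
Keep in NOK, deliver into the forward: 53,000,000·1.0038166667·0.37749 = ILS 20,083,329.94.
Swap to ILS now, deposit: 53,000,000·0.38480·1.002300 = ILS 20,441,307.12.
The quoted forward undervalues NOK, so borrow NOK, convert to ILS at spot, deposit the ILS at 2.76%, and buy NOK forward at 0.37749 to cover the loan.
Profit = 20,441,307.12 − 20,083,329.94 = ILS 357,977.

ILS 357,977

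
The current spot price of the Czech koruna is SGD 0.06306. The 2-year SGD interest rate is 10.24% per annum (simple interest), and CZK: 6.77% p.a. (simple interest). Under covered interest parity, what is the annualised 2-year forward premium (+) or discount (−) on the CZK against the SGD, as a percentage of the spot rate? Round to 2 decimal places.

T = 2 years.
CIP forward (SGD per CZK) = 0.06306 × 1.204800/1.135400 = 0.06691447.
(F − S)/S ÷ T = (0.06691447 − 0.06306)/0.06306/2 = 0.030562 → 3.06%.

+3.06%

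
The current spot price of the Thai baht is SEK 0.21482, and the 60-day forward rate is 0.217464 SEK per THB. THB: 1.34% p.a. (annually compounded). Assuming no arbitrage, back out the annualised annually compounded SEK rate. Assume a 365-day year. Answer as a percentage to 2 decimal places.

T = 60/365 years.
CIP gives F = S · g_SEK/g_THB, so g_SEK/g_THB = 0.217464/0.21482 = 1.0123080.
THB growth factor: (1 + 0.0134)^(60/365) = 1.0021905.
Hence g_SEK = 1.0145255.
r = 1.0145255^(365/60) − 1 = 0.091691 → 9.17%.

9.17%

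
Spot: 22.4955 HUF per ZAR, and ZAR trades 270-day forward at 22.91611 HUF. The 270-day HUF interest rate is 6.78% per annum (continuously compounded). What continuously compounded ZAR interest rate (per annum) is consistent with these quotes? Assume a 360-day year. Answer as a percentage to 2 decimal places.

4.31%

T = 270/360 years.
F/S = 22.91611/22.4955 = 1.0186975 = (growth of HUF) / (growth of ZAR).
The HUF side grows by e^(0.0678×270/360) = 1.0521651.
Hence g_ZAR = 1.0328533.
r = ln(1.0328533)/(270/360) = 0.043100 → 4.31%.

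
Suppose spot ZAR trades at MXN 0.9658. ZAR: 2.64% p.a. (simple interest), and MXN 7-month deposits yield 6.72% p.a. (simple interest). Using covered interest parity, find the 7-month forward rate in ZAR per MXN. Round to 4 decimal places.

T = 7/12 years.
MXN accumulates by 1 + 0.0672×7/12 = 1.039200.
ZAR accumulates by 1 + 0.0264×7/12 = 1.015400.
So F = 0.9658 × 1.039200 / 1.015400 = 0.9884374 (MXN/ZAR).
Quoted the other way: 1/0.9884374 = 1.0117 ZAR per MXN.

1.0117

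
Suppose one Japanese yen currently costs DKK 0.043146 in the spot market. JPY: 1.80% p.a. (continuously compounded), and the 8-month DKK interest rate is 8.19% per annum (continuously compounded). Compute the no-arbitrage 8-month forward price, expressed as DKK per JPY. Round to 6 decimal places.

0.045024

T = 8/12 years.
Growth of 1 DKK over T: e^(0.0819×8/12) = 1.0561181.
JPY accumulates by e^(0.0180×8/12) = 1.0120723.
CIP: F = S · (grow DKK)/(grow JPY) = 0.043146 × 1.0561181/1.0120723 = 0.04502373 DKK per JPY.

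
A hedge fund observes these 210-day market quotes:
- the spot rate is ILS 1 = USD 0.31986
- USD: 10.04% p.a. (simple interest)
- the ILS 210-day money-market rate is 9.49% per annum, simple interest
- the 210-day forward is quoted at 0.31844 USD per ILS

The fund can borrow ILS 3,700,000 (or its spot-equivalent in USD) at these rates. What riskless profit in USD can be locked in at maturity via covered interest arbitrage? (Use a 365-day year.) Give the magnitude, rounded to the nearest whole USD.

USD 9,286

T = 210/365 years.
Invest the ILS and cover forward: 3,700,000 × 1.054600 × 0.31844 = USD 1,242,559.25.
Convert at spot and invest in USD: 3,700,000 × 0.31986 × 1.057764384 = USD 1,251,845.11.
The quoted forward undervalues ILS, so borrow ILS, convert to USD at spot, deposit the USD at 10.04%, and buy ILS forward at 0.31844 to cover the loan.
Profit = 1,251,845.11 − 1,242,559.25 = USD 9,286.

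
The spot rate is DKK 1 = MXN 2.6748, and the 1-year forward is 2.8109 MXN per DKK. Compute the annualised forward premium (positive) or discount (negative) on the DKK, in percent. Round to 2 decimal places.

T = 1 year.
(F − S)/S = (2.8109 − 2.6748)/2.6748 = 0.0508823.
Per annum: 0.0508823 / 1 = 0.050882 = 5.09%.

+5.09%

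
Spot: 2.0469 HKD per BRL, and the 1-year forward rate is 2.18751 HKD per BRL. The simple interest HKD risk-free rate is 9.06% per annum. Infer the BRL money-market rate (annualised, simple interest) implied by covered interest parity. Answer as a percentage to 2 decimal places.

T = 1 year.
By CIP, F/S equals the HKD-to-BRL growth ratio: 2.18751/2.0469 = 1.0686941.
HKD growth factor: 1 + 0.0906×1 = 1.090600.
That pins the BRL growth at 1.0204978.
r = (1.0204978 − 1)/1 = 0.020498 → 2.05%.

2.05%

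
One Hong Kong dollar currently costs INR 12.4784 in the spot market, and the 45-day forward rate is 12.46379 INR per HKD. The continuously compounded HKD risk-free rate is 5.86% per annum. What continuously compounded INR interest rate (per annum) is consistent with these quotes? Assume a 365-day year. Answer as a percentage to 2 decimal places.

T = 45/365 years.
CIP gives F = S · g_INR/g_HKD, so g_INR/g_HKD = 12.46379/12.4784 = 0.9988292.
HKD growth factor: e^(0.0586×45/365) = 1.0072508.
That pins the INR growth at 1.0060715.
r = ln(1.0060715)/(45/365) = 0.049098 → 4.91%.

4.91%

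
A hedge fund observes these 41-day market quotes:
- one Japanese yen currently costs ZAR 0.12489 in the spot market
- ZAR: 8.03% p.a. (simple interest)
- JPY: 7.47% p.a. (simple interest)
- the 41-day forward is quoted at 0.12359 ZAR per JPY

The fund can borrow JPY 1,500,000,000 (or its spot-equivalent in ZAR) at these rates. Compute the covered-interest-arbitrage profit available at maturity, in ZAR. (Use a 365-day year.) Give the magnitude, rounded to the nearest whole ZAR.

T = 41/365 years.
Route A — deposit JPY, sell forward: 1,500,000,000 × 1.0083909589 × 0.12359 = ZAR 186,940,557.92.
Route B — convert at spot, deposit ZAR: 1,500,000,000 × 0.12489 × 1.009020 = ZAR 189,024,761.70.
The quoted forward undervalues JPY, so borrow JPY, convert to ZAR at spot, deposit the ZAR at 8.03%, and buy JPY forward at 0.12359 to cover the loan.
Profit = 189,024,761.70 − 186,940,557.92 = ZAR 2,084,204.

ZAR 2,084,204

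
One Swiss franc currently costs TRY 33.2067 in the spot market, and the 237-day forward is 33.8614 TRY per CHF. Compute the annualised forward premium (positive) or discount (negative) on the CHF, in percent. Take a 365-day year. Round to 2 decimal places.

+3.04%

T = 237/365 years.
Period premium: (33.8614 − 33.2067)/33.2067 = 0.0197159.
Annualise by dividing by T: 0.0197159 / (237/365) = 0.030364 → 3.04%.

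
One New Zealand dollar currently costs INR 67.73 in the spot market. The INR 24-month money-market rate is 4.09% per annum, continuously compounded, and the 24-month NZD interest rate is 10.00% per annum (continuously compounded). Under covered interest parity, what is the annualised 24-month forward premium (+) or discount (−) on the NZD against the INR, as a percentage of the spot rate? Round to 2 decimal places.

-5.57%

T = 2 years.
F = S · g_INR/g_NZD = 67.73 × 1.0852387/1.2214028 = 60.17934.
Annualised premium = (F − S)/S × (1/T) = (60.17934 − 67.73)/67.73 ÷ 2 = -5.57%.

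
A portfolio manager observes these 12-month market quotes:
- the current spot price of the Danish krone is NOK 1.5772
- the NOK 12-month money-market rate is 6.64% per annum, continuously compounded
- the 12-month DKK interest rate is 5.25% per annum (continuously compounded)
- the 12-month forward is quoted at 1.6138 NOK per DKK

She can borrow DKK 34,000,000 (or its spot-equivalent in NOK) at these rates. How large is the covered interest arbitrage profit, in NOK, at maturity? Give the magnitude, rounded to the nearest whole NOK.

NOK 520,428

T = 1 year.
Invest the DKK and cover forward: 34,000,000 × 1.0539025621 × 1.6138 = NOK 57,826,790.46.
Convert at spot and invest in NOK: 34,000,000 × 1.5772 × 1.0686540933 = NOK 57,306,362.02.
The quoted forward overvalues DKK, so borrow NOK, buy DKK at spot, deposit the DKK at 5.25%, and sell the proceeds forward at 1.6138.
Arbitrage profit = |57,826,790.46 − 57,306,362.02| = NOK 520,428.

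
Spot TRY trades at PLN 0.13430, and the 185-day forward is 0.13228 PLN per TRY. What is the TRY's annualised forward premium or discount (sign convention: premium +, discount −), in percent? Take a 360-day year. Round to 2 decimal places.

T = 185/360 years.
TRY trades forward at -1.50410% vs spot over the period.
×(1/T) gives -2.93% p.a.

-2.93%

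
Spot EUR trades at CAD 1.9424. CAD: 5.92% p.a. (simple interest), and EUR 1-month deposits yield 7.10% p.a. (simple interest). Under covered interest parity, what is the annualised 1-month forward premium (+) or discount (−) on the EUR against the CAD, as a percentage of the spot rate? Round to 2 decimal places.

T = 1/12 years.
CIP forward (CAD per EUR) = 1.9424 × 1.0049333/1.0059167 = 1.9405011.
(F − S)/S ÷ T = (1.9405011 − 1.9424)/1.9424/(1/12) = -0.011731 → -1.17%.

-1.17%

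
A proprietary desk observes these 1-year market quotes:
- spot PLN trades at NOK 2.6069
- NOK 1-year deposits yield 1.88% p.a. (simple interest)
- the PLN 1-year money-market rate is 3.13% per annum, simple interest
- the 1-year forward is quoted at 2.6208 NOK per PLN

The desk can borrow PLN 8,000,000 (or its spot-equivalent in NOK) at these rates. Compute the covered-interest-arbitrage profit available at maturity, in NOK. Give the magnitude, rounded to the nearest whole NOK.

T = 1 year.
Keep in PLN, deliver into the forward: 8,000,000·1.031300·2.6208 = NOK 21,622,648.32.
Swap to NOK now, deposit: 8,000,000·2.6069·1.018800 = NOK 21,247,277.76.
The quoted forward overvalues PLN, so borrow NOK, buy PLN at spot, deposit the PLN at 3.13%, and sell the proceeds forward at 2.6208.
Profit = 21,622,648.32 − 21,247,277.76 = NOK 375,371.

NOK 375,371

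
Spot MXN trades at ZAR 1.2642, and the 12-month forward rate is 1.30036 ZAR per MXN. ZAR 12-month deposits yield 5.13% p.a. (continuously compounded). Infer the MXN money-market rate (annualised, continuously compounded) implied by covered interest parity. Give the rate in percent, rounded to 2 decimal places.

2.31%

T = 1 year.
CIP gives F = S · g_ZAR/g_MXN, so g_ZAR/g_MXN = 1.30036/1.2642 = 1.0286031.
ZAR growth factor: e^(0.0513×1) = 1.0526386.
So the MXN growth factor = 1.0233671.
Take logs: ln 1.0233671 / 1 = 0.023098, so 2.31%.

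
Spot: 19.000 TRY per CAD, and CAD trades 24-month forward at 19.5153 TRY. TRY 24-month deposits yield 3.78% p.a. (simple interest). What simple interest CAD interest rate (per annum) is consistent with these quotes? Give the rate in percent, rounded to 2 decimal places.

T = 2 years.
F/S = 19.5153/19.0 = 1.0271211 = (growth of TRY) / (growth of CAD).
The TRY side grows by 1 + 0.0378×2 = 1.075600.
So the CAD growth factor = 1.0471988.
(1.0471988 − 1)/T = 0.023599, i.e. 2.36%.

2.36%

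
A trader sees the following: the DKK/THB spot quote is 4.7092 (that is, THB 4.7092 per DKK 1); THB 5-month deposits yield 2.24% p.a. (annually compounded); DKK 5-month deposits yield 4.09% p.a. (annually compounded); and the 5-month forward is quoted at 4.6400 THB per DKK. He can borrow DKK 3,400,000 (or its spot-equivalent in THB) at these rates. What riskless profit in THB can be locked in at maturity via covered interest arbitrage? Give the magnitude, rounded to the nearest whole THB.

T = 5/12 years.
Keep in DKK, deliver into the forward: 3,400,000·1.0168426495·4.6400 = THB 16,041,709.64.
Swap to THB now, deposit: 3,400,000·4.7092·1.0092730662 = THB 16,159,753.66.
The quoted forward undervalues DKK, so borrow DKK, convert to THB at spot, deposit the THB at 2.24%, and buy DKK forward at 4.6400 to cover the loan.
The gap between the two covered legs is THB 118,044.

THB 118,044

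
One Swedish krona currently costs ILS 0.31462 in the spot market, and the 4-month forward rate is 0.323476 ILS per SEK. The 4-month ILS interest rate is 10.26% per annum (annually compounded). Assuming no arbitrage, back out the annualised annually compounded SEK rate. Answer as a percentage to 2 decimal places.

T = 4/12 years.
F/S = 0.323476/0.31462 = 1.0281482 = (growth of ILS) / (growth of SEK).
ILS growth factor: (1 + 0.1026)^(4/12) = 1.0330928.
Hence g_SEK = 1.0048092.
r = 1.0048092^(12/4) − 1 = 0.014497 → 1.45%.

1.45%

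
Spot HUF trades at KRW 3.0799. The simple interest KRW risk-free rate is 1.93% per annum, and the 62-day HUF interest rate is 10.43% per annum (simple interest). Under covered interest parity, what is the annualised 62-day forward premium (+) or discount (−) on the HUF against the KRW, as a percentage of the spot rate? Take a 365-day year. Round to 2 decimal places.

-8.35%

T = 62/365 years.
CIP forward (KRW per HUF) = 3.0799 × 1.0032784/1.0177167 = 3.0362056.
(F − S)/S ÷ T = (3.0362056 − 3.0799)/3.0799/(62/365) = -0.083520 → -8.35%.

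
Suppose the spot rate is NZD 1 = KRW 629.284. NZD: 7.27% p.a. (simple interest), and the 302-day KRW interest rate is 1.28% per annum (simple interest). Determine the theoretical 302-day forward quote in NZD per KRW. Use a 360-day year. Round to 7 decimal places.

T = 302/360 years.
Growth of 1 KRW over T: 1 + 0.0128×302/360 = 1.0107378.
Growth of 1 NZD over T: 1 + 0.0727×302/360 = 1.0609872.
CIP: F = S · (grow KRW)/(grow NZD) = 629.284 × 1.0107378/1.0609872 = 599.4805 KRW per NZD.
Invert for NZD per KRW: 1 / 599.4805 = 0.0016681.

0.0016681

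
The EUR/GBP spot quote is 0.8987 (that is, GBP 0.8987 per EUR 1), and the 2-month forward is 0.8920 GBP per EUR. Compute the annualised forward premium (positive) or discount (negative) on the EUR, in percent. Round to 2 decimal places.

T = 2/12 years.
(F − S)/S = (0.8920 − 0.8987)/0.8987 = -0.0074552.
×(1/T) gives -4.47% p.a.

-4.47%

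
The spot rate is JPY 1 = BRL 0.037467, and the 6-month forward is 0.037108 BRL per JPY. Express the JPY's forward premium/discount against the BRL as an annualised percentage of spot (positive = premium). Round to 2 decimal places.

-1.92%

T = 6/12 years.
JPY trades forward at -0.95818% vs spot over the period.
×(1/T) gives -1.92% p.a.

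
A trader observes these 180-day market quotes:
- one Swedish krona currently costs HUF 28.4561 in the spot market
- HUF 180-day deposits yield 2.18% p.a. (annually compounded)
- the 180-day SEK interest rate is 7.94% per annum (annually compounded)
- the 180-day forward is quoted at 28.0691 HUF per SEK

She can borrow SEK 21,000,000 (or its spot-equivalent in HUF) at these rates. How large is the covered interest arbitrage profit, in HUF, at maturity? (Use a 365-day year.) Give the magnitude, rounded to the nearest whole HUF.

HUF 8,117,601

T = 180/365 years.
Invest the SEK and cover forward: 21,000,000 × 1.03839820819 × 28.0691 = HUF 612,084,966.06.
Convert at spot and invest in HUF: 21,000,000 × 28.4561 × 1.01069193268 = HUF 603,967,364.82.
The quoted forward overvalues SEK, so borrow HUF, buy SEK at spot, deposit the SEK at 7.94%, and sell the proceeds forward at 28.0691.
Arbitrage profit = |612,084,966.06 − 603,967,364.82| = HUF 8,117,601.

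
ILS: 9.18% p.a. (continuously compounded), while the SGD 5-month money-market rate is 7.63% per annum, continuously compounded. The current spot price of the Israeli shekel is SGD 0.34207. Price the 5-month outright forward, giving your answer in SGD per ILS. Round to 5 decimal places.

0.33987

T = 5/12 years.
SGD accumulates by e^(0.0763×5/12) = 1.0323024.
ILS growth factor: e^(0.0918×5/12) = 1.0389909.
CIP: F = S · (grow SGD)/(grow ILS) = 0.34207 × 1.0323024/1.0389909 = 0.3398679 SGD per ILS.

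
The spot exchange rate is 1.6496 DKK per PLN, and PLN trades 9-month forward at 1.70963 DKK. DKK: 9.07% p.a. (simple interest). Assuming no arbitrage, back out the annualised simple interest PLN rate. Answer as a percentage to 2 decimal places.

4.07%

T = 9/12 years.
F/S = 1.70963/1.6496 = 1.0363906 = (growth of DKK) / (growth of PLN).
DKK growth factor: 1 + 0.0907×9/12 = 1.068025.
That pins the PLN growth at 1.0305236.
r = (1.0305236 − 1)/(9/12) = 0.040698 → 4.07%.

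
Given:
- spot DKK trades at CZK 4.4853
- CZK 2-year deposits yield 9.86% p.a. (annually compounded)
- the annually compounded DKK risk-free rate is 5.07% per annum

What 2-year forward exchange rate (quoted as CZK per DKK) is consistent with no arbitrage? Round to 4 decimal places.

4.9036

T = 2 years.
CZK growth factor: (1 + 0.0986)^2 = 1.206922.
DKK growth factor: (1 + 0.0507)^2 = 1.1039705.
CIP: F = S · (grow CZK)/(grow DKK) = 4.4853 × 1.206922/1.1039705 = 4.903580 CZK per DKK.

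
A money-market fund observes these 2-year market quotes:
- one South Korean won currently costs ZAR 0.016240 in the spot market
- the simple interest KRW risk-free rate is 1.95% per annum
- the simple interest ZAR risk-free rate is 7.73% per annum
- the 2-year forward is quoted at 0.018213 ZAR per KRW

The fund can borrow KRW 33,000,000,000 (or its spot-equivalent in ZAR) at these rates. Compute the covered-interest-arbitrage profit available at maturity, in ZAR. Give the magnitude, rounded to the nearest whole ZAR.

ZAR 5,695,899

T = 2 years.
Invest the KRW and cover forward: 33,000,000,000 × 1.039000 × 0.018213 = ZAR 624,469,131.00.
Convert at spot and invest in ZAR: 33,000,000,000 × 0.016240 × 1.154600 = ZAR 618,773,232.00.
The quoted forward overvalues KRW, so borrow ZAR, buy KRW at spot, deposit the KRW at 1.95%, and sell the proceeds forward at 0.018213.
Arbitrage profit = |624,469,131.00 − 618,773,232.00| = ZAR 5,695,899.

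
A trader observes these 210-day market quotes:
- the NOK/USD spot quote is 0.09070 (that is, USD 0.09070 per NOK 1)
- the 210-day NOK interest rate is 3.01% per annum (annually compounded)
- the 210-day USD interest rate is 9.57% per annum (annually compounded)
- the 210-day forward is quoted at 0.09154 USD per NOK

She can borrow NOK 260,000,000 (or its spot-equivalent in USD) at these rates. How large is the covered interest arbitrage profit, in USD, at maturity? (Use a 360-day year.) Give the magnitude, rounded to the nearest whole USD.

USD 657,628

T = 210/360 years.
Keep in NOK, deliver into the forward: 260,000,000·1.0174497651·0.09154 = USD 24,215,711.39.
Swap to USD now, deposit: 260,000,000·0.09070·1.0547595574 = USD 24,873,339.88.
The quoted forward undervalues NOK, so borrow NOK, convert to USD at spot, deposit the USD at 9.57%, and buy NOK forward at 0.09154 to cover the loan.
The gap between the two covered legs is USD 657,628.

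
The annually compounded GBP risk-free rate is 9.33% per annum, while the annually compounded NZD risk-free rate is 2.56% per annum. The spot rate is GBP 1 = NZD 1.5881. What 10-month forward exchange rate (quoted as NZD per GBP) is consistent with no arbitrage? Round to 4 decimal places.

T = 10/12 years.
NZD growth factor: (1 + 0.0256)^(10/12) = 1.0212883.
GBP accumulates by (1 + 0.0933)^(10/12) = 1.0771664.
So F = 1.5881 × 1.0212883 / 1.0771664 = 1.505717 (NZD/GBP).

1.5057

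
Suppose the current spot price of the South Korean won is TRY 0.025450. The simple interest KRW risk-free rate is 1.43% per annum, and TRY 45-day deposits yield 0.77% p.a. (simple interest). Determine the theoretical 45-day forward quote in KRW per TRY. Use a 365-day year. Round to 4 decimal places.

39.3247

T = 45/365 years.
TRY growth factor: 1 + 0.0077×45/365 = 1.00094932.
Growth of 1 KRW over T: 1 + 0.0143×45/365 = 1.00176301.
CIP: F = S · (grow TRY)/(grow KRW) = 0.02545 × 1.00094932/1.00176301 = 0.025429328 TRY per KRW.
Quoted the other way: 1/0.025429328 = 39.3247 KRW per TRY.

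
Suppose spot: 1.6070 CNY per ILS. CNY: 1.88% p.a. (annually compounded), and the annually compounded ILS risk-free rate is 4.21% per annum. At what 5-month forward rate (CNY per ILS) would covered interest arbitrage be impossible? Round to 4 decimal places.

1.5919

T = 5/12 years.
CNY growth factor: (1 + 0.0188)^(5/12) = 1.0077908.
Growth of 1 ILS over T: (1 + 0.0421)^(5/12) = 1.0173309.
So F = 1.607 × 1.0077908 / 1.0173309 = 1.591930 (CNY/ILS).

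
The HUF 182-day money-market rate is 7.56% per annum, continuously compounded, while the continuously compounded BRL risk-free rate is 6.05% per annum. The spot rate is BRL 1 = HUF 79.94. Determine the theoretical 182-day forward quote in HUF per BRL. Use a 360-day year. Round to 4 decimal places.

80.5526

T = 182/360 years.
HUF growth factor: e^(0.0756×182/360) = 1.03895978.
BRL growth factor: e^(0.0605×182/360) = 1.03105867.
So F = 79.94 × 1.03895978 / 1.03105867 = 80.552589 (HUF/BRL).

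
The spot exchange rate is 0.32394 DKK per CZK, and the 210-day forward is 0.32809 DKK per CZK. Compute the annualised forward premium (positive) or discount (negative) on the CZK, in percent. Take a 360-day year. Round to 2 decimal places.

T = 210/360 years.
CZK trades forward at +1.28110% vs spot over the period.
×(1/T) gives 2.20% p.a.

+2.20%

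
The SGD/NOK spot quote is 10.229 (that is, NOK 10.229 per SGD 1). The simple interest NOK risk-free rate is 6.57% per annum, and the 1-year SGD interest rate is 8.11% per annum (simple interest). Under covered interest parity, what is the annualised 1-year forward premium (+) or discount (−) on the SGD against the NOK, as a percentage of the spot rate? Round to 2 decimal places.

-1.42%

T = 1 year.
No-arbitrage forward: 10.229 × 1.065700 / 1.081100 = 10.083290 NOK/SGD.
Annualised premium = (F − S)/S × (1/T) = (10.083290 − 10.229)/10.229 ÷ 1 = -1.42%.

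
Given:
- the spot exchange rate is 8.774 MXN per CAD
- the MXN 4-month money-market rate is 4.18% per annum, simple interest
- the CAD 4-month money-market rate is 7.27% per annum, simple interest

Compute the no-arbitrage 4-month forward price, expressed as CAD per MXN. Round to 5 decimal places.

0.11513

T = 4/12 years.
Growth of 1 MXN over T: 1 + 0.0418×4/12 = 1.0139333.
CAD growth factor: 1 + 0.0727×4/12 = 1.0242333.
So F = 8.774 × 1.0139333 / 1.0242333 = 8.685766 (MXN/CAD).
Quoted the other way: 1/8.685766 = 0.11513 CAD per MXN.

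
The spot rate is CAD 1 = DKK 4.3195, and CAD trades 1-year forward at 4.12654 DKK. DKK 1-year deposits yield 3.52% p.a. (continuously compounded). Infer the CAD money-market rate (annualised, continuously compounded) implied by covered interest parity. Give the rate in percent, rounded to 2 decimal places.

8.09%

T = 1 year.
F/S = 4.12654/4.3195 = 0.9553282 = (growth of DKK) / (growth of CAD).
The DKK side grows by e^(0.0352×1) = 1.0358269.
So the CAD growth factor = 1.0842629.
Take logs: ln 1.0842629 / 1 = 0.080900, so 8.09%.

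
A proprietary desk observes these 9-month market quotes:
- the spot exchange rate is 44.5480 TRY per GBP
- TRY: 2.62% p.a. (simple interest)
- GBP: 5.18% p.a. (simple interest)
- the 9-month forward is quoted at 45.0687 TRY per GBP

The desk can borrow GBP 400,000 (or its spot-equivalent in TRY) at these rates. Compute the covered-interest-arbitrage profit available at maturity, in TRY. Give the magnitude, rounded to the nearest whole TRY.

TRY 558,500

T = 9/12 years.
Route A — deposit GBP, sell forward: 400,000 × 1.038850 × 45.0687 = TRY 18,727,847.60.
Route B — convert at spot, deposit TRY: 400,000 × 44.5480 × 1.019650 = TRY 18,169,347.28.
The quoted forward overvalues GBP, so borrow TRY, buy GBP at spot, deposit the GBP at 5.18%, and sell the proceeds forward at 45.0687.
Profit = 18,727,847.60 − 18,169,347.28 = TRY 558,500.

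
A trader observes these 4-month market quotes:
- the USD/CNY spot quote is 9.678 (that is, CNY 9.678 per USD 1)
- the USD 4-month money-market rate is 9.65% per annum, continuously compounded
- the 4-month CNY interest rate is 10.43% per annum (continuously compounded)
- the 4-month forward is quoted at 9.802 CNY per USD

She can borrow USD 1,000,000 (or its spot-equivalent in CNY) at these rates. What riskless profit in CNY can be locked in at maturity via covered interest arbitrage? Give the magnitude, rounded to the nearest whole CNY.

CNY 102,034

T = 4/12 years.
Invest the USD and cover forward: 1,000,000 × 1.032689606 × 9.802 = CNY 10,122,423.52.
Convert at spot and invest in CNY: 1,000,000 × 9.678 × 1.035378092 = CNY 10,020,389.17.
The quoted forward overvalues USD, so borrow CNY, buy USD at spot, deposit the USD at 9.65%, and sell the proceeds forward at 9.802.
Arbitrage profit = |10,122,423.52 − 10,020,389.17| = CNY 102,034.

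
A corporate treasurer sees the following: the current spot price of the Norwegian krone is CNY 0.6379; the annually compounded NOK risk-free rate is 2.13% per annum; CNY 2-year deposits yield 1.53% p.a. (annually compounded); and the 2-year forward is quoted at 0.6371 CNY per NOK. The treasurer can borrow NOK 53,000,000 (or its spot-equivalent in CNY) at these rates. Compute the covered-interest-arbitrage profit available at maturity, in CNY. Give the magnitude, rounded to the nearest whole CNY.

CNY 368,903

T = 2 years.
Keep in NOK, deliver into the forward: 53,000,000·1.04305369·0.6371 = CNY 35,220,063.81.
Swap to CNY now, deposit: 53,000,000·0.6379·1.03083409 = CNY 34,851,160.50.
The quoted forward overvalues NOK, so borrow CNY, buy NOK at spot, deposit the NOK at 2.13%, and sell the proceeds forward at 0.6371.
Profit = 35,220,063.81 − 34,851,160.50 = CNY 368,903.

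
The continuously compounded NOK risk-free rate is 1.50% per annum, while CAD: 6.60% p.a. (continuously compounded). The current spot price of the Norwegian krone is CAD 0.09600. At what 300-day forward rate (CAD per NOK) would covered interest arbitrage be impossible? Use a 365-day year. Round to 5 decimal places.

T = 300/365 years.
CAD growth factor: e^(0.0660×300/365) = 1.0557449.
Growth of 1 NOK over T: e^(0.0150×300/365) = 1.0124051.
So F = 0.096 × 1.0557449 / 1.0124051 = 0.1001096 (CAD/NOK).

0.10011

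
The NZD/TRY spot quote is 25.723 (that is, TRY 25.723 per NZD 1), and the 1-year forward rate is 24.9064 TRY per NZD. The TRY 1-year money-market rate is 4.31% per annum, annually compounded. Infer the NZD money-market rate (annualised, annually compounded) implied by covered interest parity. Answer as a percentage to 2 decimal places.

T = 1 year.
CIP gives F = S · g_TRY/g_NZD, so g_TRY/g_NZD = 24.9064/25.723 = 0.9682541.
The TRY side grows by (1 + 0.0431)^1 = 1.043100.
So the NZD growth factor = 1.0772999.
Annualise: 1.0772999^(1/1) − 1 = 0.077300 = 7.73%.

7.73%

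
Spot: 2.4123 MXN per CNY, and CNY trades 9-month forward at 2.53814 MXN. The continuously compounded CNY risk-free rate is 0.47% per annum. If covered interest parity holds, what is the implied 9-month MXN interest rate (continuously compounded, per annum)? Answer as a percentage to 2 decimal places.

T = 9/12 years.
F/S = 2.53814/2.4123 = 1.0521660 = (growth of MXN) / (growth of CNY).
CNY growth factor: e^(0.0047×9/12) = 1.0035312.
That pins the MXN growth at 1.0558814.
r = ln(1.0558814)/(9/12) = 0.072501 → 7.25%.

7.25%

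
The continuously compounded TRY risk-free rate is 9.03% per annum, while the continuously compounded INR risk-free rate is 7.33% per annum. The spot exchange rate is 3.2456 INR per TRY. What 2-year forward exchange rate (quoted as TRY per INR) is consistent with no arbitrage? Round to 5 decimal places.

T = 2 years.
INR growth factor: e^(0.0733×2) = 1.1578907.
Growth of 1 TRY over T: e^(0.0903×2) = 1.1979359.
So F = 3.2456 × 1.1578907 / 1.1979359 = 3.137104 (INR/TRY).
Quoted the other way: 1/3.137104 = 0.31877 TRY per INR.

0.31877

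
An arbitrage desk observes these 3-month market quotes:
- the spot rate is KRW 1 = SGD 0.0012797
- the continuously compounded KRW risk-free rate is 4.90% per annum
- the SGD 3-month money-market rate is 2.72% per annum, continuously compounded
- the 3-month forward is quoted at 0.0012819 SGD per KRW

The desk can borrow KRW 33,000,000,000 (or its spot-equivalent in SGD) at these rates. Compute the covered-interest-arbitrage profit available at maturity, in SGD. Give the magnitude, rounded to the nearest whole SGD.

SGD 305,852

T = 3/12 years.
Route A — deposit KRW, sell forward: 33,000,000,000 × 1.0123253386 × 0.0012819 = SGD 42,824,095.10.
Route B — convert at spot, deposit SGD: 33,000,000,000 × 0.0012797 × 1.0068231725 = SGD 42,518,243.26.
The quoted forward overvalues KRW, so borrow SGD, buy KRW at spot, deposit the KRW at 4.90%, and sell the proceeds forward at 0.0012819.
The gap between the two covered legs is SGD 305,852.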